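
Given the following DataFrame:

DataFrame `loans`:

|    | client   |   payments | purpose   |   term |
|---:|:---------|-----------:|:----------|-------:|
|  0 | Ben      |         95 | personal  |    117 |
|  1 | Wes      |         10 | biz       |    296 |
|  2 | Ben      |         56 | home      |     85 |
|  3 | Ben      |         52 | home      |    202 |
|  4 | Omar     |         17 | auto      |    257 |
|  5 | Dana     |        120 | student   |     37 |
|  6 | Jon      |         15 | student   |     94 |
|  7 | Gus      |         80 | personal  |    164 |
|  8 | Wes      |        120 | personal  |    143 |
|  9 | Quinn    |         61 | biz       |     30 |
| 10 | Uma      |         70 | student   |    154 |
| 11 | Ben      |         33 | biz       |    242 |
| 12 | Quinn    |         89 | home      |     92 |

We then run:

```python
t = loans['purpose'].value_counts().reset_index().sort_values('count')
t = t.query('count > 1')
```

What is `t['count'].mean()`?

3.0

value_counts of purpose:
purpose
personal    3
biz         3
home        3
student     3
auto        1
Name: count, dtype: int64
reset_index():
    purpose  count
0  personal      3
1       biz      3
2      home      3
3   student      3
4      auto      1
sort by count:
    purpose  count
4      auto      1
0  personal      3
1       biz      3
2      home      3
3   student      3
filter rows where count > 1:
    purpose  count
0  personal      3
1       biz      3
2      home      3
3   student      3
Then the mean of column 'count': 3.0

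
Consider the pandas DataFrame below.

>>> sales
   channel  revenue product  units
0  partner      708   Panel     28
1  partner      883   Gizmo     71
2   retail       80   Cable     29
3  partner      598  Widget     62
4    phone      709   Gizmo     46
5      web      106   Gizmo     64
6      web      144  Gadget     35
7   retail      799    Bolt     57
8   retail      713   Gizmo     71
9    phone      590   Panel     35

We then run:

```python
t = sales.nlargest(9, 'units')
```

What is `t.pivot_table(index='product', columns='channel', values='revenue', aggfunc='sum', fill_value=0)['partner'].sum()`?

1481

take 9 rows with largest units:
   channel  revenue product  units
1  partner      883   Gizmo     71
8   retail      713   Gizmo     71
5      web      106   Gizmo     64
3  partner      598  Widget     62
7   retail      799    Bolt     57
4    phone      709   Gizmo     46
6      web      144  Gadget     35
9    phone      590   Panel     35
2   retail       80   Cable     29
pivot: rows=product, cols=channel, sum(revenue):
channel  partner  phone  retail  web
product                             
Bolt           0      0     799    0
Cable          0      0      80    0
Gadget         0      0       0  144
Gizmo        883    709     713  106
Panel          0    590       0    0
Widget       598      0       0    0
Finally, sum of column 'partner' = 1481.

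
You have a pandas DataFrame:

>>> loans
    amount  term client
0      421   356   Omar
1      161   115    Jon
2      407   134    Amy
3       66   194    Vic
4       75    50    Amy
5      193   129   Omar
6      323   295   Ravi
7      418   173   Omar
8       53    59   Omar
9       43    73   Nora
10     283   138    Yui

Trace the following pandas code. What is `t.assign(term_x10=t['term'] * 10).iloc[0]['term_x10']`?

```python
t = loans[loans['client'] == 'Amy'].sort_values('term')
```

500

filter rows where client == 'Amy':
   amount  term client
2     407   134    Amy
4      75    50    Amy
sort by term:
   amount  term client
4      75    50    Amy
2     407   134    Amy
add column term_x10 = t['term'] * 10:
   amount  term client  term_x10
4      75    50    Amy       500
2     407   134    Amy      1340
Then the value at position 0, column 'term_x10': 500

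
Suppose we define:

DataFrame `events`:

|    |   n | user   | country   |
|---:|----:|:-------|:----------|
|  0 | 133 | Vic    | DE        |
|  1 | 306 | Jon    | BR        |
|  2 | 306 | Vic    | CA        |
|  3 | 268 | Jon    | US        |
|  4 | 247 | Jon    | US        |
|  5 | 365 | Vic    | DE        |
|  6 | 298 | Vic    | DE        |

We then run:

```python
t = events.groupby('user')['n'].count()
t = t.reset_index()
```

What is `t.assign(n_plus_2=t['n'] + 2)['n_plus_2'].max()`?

group by user, count of n:
user
Jon    3
Vic    4
Name: n, dtype: int64
reset_index():
  user  n
0  Jon  3
1  Vic  4
add column n_plus_2 = t['n'] + 2:
  user  n  n_plus_2
0  Jon  3         5
1  Vic  4         6
The max of column 'n_plus_2' is 6.

6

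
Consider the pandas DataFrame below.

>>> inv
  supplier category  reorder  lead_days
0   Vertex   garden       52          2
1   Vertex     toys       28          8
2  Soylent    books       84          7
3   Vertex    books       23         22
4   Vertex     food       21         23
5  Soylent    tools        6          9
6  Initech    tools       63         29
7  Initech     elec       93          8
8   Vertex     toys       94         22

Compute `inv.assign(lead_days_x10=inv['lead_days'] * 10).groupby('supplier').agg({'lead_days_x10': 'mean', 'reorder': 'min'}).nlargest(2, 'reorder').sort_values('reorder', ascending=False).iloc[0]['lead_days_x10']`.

185.0

add column lead_days_x10 = inv['lead_days'] * 10:
  supplier category  reorder  lead_days  lead_days_x10
0   Vertex   garden       52          2             20
1   Vertex     toys       28          8             80
2  Soylent    books       84          7             70
3   Vertex    books       23         22            220
4   Vertex     food       21         23            230
5  Soylent    tools        6          9             90
6  Initech    tools       63         29            290
7  Initech     elec       93          8             80
8   Vertex     toys       94         22            220
group by supplier: mean(lead_days_x10), min(reorder):
          lead_days_x10  reorder
supplier                        
Initech           185.0       63
Soylent            80.0        6
Vertex            154.0       21
take 2 rows with largest reorder:
          lead_days_x10  reorder
supplier                        
Initech           185.0       63
Vertex            154.0       21
sort by reorder descending:
          lead_days_x10  reorder
supplier                        
Initech           185.0       63
Vertex            154.0       21
Reading off the value at position 0, column 'lead_days_x10', we get 185.0.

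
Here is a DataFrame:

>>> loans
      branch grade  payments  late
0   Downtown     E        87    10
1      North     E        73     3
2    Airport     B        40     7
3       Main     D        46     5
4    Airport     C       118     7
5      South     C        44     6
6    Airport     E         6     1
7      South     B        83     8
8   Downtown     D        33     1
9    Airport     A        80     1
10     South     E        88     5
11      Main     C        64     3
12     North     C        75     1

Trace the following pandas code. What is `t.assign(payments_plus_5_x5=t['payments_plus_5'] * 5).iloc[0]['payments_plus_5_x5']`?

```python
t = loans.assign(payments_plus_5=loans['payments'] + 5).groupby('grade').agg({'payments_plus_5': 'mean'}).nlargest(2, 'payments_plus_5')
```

425.0

add column payments_plus_5 = loans['payments'] + 5:
      branch grade  payments  late  payments_plus_5
0   Downtown     E        87    10               92
1      North     E        73     3               78
2    Airport     B        40     7               45
3       Main     D        46     5               51
4    Airport     C       118     7              123
5      South     C        44     6               49
6    Airport     E         6     1               11
7      South     B        83     8               88
8   Downtown     D        33     1               38
9    Airport     A        80     1               85
10     South     E        88     5               93
11      Main     C        64     3               69
12     North     C        75     1               80
group by grade, mean of payments_plus_5:
       payments_plus_5
grade                 
A                85.00
B                66.50
C                80.25
D                44.50
E                68.50
take 2 rows with largest payments_plus_5:
       payments_plus_5
grade                 
A                85.00
C                80.25
add column payments_plus_5_x5 = t['payments_plus_5'] * 5:
       payments_plus_5  payments_plus_5_x5
grade                                     
A                85.00              425.00
C                80.25              401.25
Then the value at position 0, column 'payments_plus_5_x5': 425.0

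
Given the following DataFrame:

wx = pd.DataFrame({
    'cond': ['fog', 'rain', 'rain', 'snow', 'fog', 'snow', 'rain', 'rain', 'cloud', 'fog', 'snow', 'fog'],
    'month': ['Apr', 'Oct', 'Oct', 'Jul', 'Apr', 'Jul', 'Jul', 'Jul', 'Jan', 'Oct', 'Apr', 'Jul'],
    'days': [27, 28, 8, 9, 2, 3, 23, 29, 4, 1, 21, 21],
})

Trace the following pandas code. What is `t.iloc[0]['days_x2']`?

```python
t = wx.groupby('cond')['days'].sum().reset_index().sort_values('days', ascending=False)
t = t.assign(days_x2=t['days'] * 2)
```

group by cond, sum of days:
cond
cloud     4
fog      51
rain     88
snow     33
Name: days, dtype: int64
reset_index():
    cond  days
0  cloud     4
1    fog    51
2   rain    88
3   snow    33
sort by days descending:
    cond  days
2   rain    88
1    fog    51
3   snow    33
0  cloud     4
add column days_x2 = t['days'] * 2:
    cond  days  days_x2
2   rain    88      176
1    fog    51      102
3   snow    33       66
0  cloud     4        8

176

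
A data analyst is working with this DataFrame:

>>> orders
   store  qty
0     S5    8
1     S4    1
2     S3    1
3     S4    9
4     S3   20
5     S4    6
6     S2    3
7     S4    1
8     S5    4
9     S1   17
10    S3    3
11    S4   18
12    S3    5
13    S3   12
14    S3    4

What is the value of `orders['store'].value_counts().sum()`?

15

value_counts of store:
store
S3    6
S4    5
S5    2
S2    1
S1    1
Name: count, dtype: int64
sum of the resulting series → 15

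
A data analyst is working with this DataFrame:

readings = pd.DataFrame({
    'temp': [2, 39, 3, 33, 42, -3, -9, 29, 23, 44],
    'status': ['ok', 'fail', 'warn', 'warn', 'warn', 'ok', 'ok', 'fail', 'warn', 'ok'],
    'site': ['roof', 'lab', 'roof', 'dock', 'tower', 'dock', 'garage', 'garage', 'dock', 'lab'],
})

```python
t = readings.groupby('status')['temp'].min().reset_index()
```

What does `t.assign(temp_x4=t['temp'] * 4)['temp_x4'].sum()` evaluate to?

group by status, min of temp:
status
fail    29
ok      -9
warn     3
Name: temp, dtype: int64
reset_index():
  status  temp
0   fail    29
1     ok    -9
2   warn     3
add column temp_x4 = t['temp'] * 4:
  status  temp  temp_x4
0   fail    29      116
1     ok    -9      -36
2   warn     3       12
sum of column 'temp_x4' → 92

92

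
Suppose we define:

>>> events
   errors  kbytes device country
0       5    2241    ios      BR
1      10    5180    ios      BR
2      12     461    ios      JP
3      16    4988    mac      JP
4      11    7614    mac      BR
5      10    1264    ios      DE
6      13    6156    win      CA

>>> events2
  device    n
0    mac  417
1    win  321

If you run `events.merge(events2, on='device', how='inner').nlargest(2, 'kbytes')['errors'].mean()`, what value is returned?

12.0

merge on 'device' (how='inner') → 3 rows:
   errors  kbytes device country    n
0      16    4988    mac      JP  417
1      11    7614    mac      BR  417
2      13    6156    win      CA  321
take 2 rows with largest kbytes:
   errors  kbytes device country    n
1      11    7614    mac      BR  417
2      13    6156    win      CA  321
Hence 12.0.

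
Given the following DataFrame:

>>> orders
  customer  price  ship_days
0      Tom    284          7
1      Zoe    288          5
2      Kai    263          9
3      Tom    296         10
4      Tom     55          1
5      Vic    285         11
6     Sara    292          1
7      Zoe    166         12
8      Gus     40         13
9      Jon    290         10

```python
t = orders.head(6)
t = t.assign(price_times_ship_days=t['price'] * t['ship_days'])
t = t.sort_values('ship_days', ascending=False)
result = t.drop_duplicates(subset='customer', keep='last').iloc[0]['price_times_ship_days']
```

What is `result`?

3135

take first 6 rows:
  customer  price  ship_days
0      Tom    284          7
1      Zoe    288          5
2      Kai    263          9
3      Tom    296         10
4      Tom     55          1
5      Vic    285         11
add column price_times_ship_days = t['price'] * t['ship_days']:
  customer  price  ship_days  price_times_ship_days
0      Tom    284          7                   1988
1      Zoe    288          5                   1440
2      Kai    263          9                   2367
3      Tom    296         10                   2960
4      Tom     55          1                     55
5      Vic    285         11                   3135
sort by ship_days descending:
  customer  price  ship_days  price_times_ship_days
5      Vic    285         11                   3135
3      Tom    296         10                   2960
2      Kai    263          9                   2367
0      Tom    284          7                   1988
1      Zoe    288          5                   1440
4      Tom     55          1                     55
drop duplicate customer (keep=last):
  customer  price  ship_days  price_times_ship_days
5      Vic    285         11                   3135
2      Kai    263          9                   2367
1      Zoe    288          5                   1440
4      Tom     55          1                     55
Then the value at position 0, column 'price_times_ship_days': 3135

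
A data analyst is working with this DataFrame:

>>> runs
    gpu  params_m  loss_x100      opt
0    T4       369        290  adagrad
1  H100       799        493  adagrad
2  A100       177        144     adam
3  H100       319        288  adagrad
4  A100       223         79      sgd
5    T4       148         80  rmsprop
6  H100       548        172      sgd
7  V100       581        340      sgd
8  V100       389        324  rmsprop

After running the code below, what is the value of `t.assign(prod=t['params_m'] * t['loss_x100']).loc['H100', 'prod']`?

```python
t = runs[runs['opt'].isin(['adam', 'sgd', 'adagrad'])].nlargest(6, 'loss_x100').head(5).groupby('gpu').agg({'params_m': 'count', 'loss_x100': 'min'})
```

filter rows where opt in ['adam', 'sgd', 'adagrad']:
    gpu  params_m  loss_x100      opt
0    T4       369        290  adagrad
1  H100       799        493  adagrad
2  A100       177        144     adam
3  H100       319        288  adagrad
4  A100       223         79      sgd
6  H100       548        172      sgd
7  V100       581        340      sgd
take 6 rows with largest loss_x100:
    gpu  params_m  loss_x100      opt
1  H100       799        493  adagrad
7  V100       581        340      sgd
0    T4       369        290  adagrad
3  H100       319        288  adagrad
6  H100       548        172      sgd
2  A100       177        144     adam
take first 5 rows:
    gpu  params_m  loss_x100      opt
1  H100       799        493  adagrad
7  V100       581        340      sgd
0    T4       369        290  adagrad
3  H100       319        288  adagrad
6  H100       548        172      sgd
group by gpu: count(params_m), min(loss_x100):
      params_m  loss_x100
gpu                      
H100         3        172
T4           1        290
V100         1        340
add column prod = t['params_m'] * t['loss_x100']:
      params_m  loss_x100  prod
gpu                            
H100         3        172   516
T4           1        290   290
V100         1        340   340
value at row 'H100', column 'prod' → 516

516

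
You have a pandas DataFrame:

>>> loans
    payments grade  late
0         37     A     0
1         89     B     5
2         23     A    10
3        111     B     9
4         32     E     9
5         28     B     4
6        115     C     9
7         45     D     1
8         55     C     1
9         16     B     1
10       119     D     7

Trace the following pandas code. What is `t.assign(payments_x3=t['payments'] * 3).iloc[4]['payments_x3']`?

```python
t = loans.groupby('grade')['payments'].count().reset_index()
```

group by grade, count of payments:
grade
A    2
B    4
C    2
D    2
E    1
Name: payments, dtype: int64
reset_index():
  grade  payments
0     A         2
1     B         4
2     C         2
3     D         2
4     E         1
add column payments_x3 = t['payments'] * 3:
  grade  payments  payments_x3
0     A         2            6
1     B         4           12
2     C         2            6
3     D         2            6
4     E         1            3
Taking the value at position 4, column 'payments_x3' gives 3.

3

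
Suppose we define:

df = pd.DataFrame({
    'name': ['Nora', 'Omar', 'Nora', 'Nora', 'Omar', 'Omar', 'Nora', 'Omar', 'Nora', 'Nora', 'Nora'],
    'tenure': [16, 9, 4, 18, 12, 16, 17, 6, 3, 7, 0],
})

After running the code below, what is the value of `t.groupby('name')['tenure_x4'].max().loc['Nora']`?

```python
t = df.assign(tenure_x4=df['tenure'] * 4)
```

72

add column tenure_x4 = df['tenure'] * 4:
    name  tenure  tenure_x4
0   Nora      16         64
1   Omar       9         36
2   Nora       4         16
3   Nora      18         72
4   Omar      12         48
5   Omar      16         64
6   Nora      17         68
7   Omar       6         24
8   Nora       3         12
9   Nora       7         28
10  Nora       0          0
group by name, max of tenure_x4:
name
Nora    72
Omar    64
Name: tenure_x4, dtype: int64
Taking the value at index 'Nora' gives 72.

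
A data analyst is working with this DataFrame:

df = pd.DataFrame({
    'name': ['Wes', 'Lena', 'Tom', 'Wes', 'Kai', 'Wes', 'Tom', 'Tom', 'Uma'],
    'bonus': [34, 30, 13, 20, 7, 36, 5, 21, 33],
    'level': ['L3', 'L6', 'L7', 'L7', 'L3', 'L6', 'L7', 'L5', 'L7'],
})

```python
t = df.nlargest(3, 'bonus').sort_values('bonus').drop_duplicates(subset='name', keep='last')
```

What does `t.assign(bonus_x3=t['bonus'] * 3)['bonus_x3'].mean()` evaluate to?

take 3 rows with largest bonus:
  name  bonus level
5  Wes     36    L6
0  Wes     34    L3
8  Uma     33    L7
sort by bonus:
  name  bonus level
8  Uma     33    L7
0  Wes     34    L3
5  Wes     36    L6
drop duplicate name (keep=last):
  name  bonus level
8  Uma     33    L7
5  Wes     36    L6
add column bonus_x3 = t['bonus'] * 3:
  name  bonus level  bonus_x3
8  Uma     33    L7        99
5  Wes     36    L6       108

103.5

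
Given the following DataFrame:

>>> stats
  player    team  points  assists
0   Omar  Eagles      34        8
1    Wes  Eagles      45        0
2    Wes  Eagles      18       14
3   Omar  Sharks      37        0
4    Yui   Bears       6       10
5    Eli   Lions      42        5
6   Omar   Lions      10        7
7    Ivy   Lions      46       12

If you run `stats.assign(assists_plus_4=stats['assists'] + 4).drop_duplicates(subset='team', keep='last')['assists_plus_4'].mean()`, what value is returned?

add column assists_plus_4 = stats['assists'] + 4:
  player    team  points  assists  assists_plus_4
0   Omar  Eagles      34        8              12
1    Wes  Eagles      45        0               4
2    Wes  Eagles      18       14              18
3   Omar  Sharks      37        0               4
4    Yui   Bears       6       10              14
5    Eli   Lions      42        5               9
6   Omar   Lions      10        7              11
7    Ivy   Lions      46       12              16
drop duplicate team (keep=last):
  player    team  points  assists  assists_plus_4
2    Wes  Eagles      18       14              18
3   Omar  Sharks      37        0               4
4    Yui   Bears       6       10              14
7    Ivy   Lions      46       12              16
Taking the mean of column 'assists_plus_4' gives 13.0.

13.0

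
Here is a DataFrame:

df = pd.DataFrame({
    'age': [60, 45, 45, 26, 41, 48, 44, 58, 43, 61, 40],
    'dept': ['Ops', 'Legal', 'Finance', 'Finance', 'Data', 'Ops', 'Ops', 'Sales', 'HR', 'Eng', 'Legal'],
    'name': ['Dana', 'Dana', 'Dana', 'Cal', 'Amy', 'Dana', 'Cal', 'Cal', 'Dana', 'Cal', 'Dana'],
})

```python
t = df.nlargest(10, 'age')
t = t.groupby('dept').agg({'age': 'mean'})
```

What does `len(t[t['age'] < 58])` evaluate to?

5

take 10 rows with largest age:
    age     dept  name
9    61      Eng   Cal
0    60      Ops  Dana
7    58    Sales   Cal
5    48      Ops  Dana
1    45    Legal  Dana
2    45  Finance  Dana
6    44      Ops   Cal
8    43       HR  Dana
4    41     Data   Amy
10   40    Legal  Dana
group by dept, mean of age:
               age
dept              
Data     41.000000
Eng      61.000000
Finance  45.000000
HR       43.000000
Legal    42.500000
Ops      50.666667
Sales    58.000000
filter rows where age < 58:
               age
dept              
Data     41.000000
Finance  45.000000
HR       43.000000
Legal    42.500000
Ops      50.666667
Hence 5.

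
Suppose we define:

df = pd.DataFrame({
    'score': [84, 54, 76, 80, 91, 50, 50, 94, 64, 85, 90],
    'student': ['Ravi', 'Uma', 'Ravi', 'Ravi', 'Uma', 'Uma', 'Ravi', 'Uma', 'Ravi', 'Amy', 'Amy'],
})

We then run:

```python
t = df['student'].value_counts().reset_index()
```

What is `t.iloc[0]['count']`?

5

value_counts of student:
student
Ravi    5
Uma     4
Amy     2
Name: count, dtype: int64
reset_index():
  student  count
0    Ravi      5
1     Uma      4
2     Amy      2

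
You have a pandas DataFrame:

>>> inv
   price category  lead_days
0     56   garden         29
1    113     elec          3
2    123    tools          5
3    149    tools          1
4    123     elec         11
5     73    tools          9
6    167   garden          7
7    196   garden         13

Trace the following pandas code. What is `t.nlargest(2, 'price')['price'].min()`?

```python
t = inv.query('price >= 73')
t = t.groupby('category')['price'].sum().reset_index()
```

filter rows where price >= 73:
   price category  lead_days
1    113     elec          3
2    123    tools          5
3    149    tools          1
4    123     elec         11
5     73    tools          9
6    167   garden          7
7    196   garden         13
group by category, sum of price:
category
elec      236
garden    363
tools     345
Name: price, dtype: int64
reset_index():
  category  price
0     elec    236
1   garden    363
2    tools    345
take 2 rows with largest price:
  category  price
1   garden    363
2    tools    345

345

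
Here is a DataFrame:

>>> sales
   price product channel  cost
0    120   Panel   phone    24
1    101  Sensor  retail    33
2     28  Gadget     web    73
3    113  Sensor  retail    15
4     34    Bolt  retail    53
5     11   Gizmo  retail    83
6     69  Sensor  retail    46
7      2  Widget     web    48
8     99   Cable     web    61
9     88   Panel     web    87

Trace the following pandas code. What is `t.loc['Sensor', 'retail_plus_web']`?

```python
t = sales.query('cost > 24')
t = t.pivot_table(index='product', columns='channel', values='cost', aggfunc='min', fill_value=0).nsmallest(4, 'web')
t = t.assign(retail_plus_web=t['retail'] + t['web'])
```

33

filter rows where cost > 24:
   price product channel  cost
1    101  Sensor  retail    33
2     28  Gadget     web    73
4     34    Bolt  retail    53
5     11   Gizmo  retail    83
6     69  Sensor  retail    46
7      2  Widget     web    48
8     99   Cable     web    61
9     88   Panel     web    87
pivot: rows=product, cols=channel, min(cost):
channel  retail  web
product             
Bolt         53    0
Cable         0   61
Gadget        0   73
Gizmo        83    0
Panel         0   87
Sensor       33    0
Widget        0   48
take 4 rows with smallest web:
channel  retail  web
product             
Bolt         53    0
Gizmo        83    0
Sensor       33    0
Widget        0   48
add column retail_plus_web = t['retail'] + t['web']:
channel  retail  web  retail_plus_web
product                              
Bolt         53    0               53
Gizmo        83    0               83
Sensor       33    0               33
Widget        0   48               48
value at row 'Sensor', column 'retail_plus_web' → 33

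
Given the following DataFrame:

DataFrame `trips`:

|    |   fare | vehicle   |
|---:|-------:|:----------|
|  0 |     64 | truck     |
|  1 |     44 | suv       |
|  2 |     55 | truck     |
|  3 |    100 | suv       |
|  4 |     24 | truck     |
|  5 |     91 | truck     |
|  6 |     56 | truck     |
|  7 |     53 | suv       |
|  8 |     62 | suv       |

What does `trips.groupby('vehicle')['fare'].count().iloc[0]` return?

group by vehicle, count of fare:
vehicle
suv      4
truck    5
Name: fare, dtype: int64

4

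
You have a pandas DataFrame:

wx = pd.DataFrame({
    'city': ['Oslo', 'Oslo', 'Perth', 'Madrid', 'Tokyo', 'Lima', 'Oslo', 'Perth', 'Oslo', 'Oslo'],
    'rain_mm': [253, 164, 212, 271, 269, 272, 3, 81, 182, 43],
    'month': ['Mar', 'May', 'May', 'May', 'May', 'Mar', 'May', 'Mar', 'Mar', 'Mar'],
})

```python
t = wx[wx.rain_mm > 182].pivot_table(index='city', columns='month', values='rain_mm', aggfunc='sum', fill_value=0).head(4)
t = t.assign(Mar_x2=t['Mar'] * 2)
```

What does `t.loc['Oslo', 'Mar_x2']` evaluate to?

506

filter rows where rain_mm > 182:
     city  rain_mm month
0    Oslo      253   Mar
2   Perth      212   May
3  Madrid      271   May
4   Tokyo      269   May
5    Lima      272   Mar
pivot: rows=city, cols=month, sum(rain_mm):
month   Mar  May
city            
Lima    272    0
Madrid    0  271
Oslo    253    0
Perth     0  212
Tokyo     0  269
take first 4 rows:
month   Mar  May
city            
Lima    272    0
Madrid    0  271
Oslo    253    0
Perth     0  212
add column Mar_x2 = t['Mar'] * 2:
month   Mar  May  Mar_x2
city                    
Lima    272    0     544
Madrid    0  271       0
Oslo    253    0     506
Perth     0  212       0
Taking the value at row 'Oslo', column 'Mar_x2' gives 506.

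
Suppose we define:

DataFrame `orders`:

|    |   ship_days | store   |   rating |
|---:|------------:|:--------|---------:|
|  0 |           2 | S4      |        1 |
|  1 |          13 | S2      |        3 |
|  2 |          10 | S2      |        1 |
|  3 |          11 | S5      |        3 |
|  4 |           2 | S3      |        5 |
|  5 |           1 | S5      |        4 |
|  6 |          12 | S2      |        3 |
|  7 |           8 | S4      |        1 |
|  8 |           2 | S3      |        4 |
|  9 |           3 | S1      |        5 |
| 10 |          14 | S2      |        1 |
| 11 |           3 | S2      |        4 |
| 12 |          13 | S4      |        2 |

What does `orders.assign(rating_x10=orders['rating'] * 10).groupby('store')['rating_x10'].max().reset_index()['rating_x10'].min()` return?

20

add column rating_x10 = orders['rating'] * 10:
    ship_days store  rating  rating_x10
0           2    S4       1          10
1          13    S2       3          30
2          10    S2       1          10
3          11    S5       3          30
4           2    S3       5          50
5           1    S5       4          40
6          12    S2       3          30
7           8    S4       1          10
8           2    S3       4          40
9           3    S1       5          50
10         14    S2       1          10
11          3    S2       4          40
12         13    S4       2          20
group by store, max of rating_x10:
store
S1    50
S2    40
S3    50
S4    20
S5    40
Name: rating_x10, dtype: int64
reset_index():
  store  rating_x10
0    S1          50
1    S2          40
2    S3          50
3    S4          20
4    S5          40
Hence 20.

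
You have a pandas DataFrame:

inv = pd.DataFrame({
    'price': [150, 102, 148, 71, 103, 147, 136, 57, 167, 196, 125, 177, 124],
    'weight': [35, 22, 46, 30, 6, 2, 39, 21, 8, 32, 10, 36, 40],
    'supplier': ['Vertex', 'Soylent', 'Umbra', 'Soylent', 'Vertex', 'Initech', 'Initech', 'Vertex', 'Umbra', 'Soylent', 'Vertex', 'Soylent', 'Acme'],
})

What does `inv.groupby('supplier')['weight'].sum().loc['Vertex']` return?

group by supplier, sum of weight:
supplier
Acme        40
Initech     41
Soylent    120
Umbra       54
Vertex      72
Name: weight, dtype: int64
Hence 72.

72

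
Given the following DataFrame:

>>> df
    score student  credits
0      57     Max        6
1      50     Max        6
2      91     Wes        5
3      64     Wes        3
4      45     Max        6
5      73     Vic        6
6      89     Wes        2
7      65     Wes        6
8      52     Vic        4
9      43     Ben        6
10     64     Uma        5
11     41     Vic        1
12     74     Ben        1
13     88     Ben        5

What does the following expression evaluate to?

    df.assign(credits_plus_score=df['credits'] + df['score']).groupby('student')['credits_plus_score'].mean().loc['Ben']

add column credits_plus_score = df['credits'] + df['score']:
    score student  credits  credits_plus_score
0      57     Max        6                  63
1      50     Max        6                  56
2      91     Wes        5                  96
3      64     Wes        3                  67
4      45     Max        6                  51
5      73     Vic        6                  79
6      89     Wes        2                  91
7      65     Wes        6                  71
8      52     Vic        4                  56
9      43     Ben        6                  49
10     64     Uma        5                  69
11     41     Vic        1                  42
12     74     Ben        1                  75
13     88     Ben        5                  93
group by student, mean of credits_plus_score:
student
Ben    72.333333
Max    56.666667
Uma    69.000000
Vic    59.000000
Wes    81.250000
Name: credits_plus_score, dtype: float64
value at index 'Ben' → 72.3333333333

72.3333333333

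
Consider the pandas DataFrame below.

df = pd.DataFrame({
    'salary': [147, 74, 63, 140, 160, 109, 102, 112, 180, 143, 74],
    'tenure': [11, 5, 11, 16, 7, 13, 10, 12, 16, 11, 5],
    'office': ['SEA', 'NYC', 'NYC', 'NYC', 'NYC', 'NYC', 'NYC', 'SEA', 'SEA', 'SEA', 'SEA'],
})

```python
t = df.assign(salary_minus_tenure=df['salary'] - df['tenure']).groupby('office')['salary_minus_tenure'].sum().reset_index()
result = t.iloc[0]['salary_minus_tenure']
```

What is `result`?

586

add column salary_minus_tenure = df['salary'] - df['tenure']:
    salary  tenure office  salary_minus_tenure
0      147      11    SEA                  136
1       74       5    NYC                   69
2       63      11    NYC                   52
3      140      16    NYC                  124
4      160       7    NYC                  153
5      109      13    NYC                   96
6      102      10    NYC                   92
7      112      12    SEA                  100
8      180      16    SEA                  164
9      143      11    SEA                  132
10      74       5    SEA                   69
group by office, sum of salary_minus_tenure:
office
NYC    586
SEA    601
Name: salary_minus_tenure, dtype: int64
reset_index():
  office  salary_minus_tenure
0    NYC                  586
1    SEA                  601
The value at position 0, column 'salary_minus_tenure' is 586.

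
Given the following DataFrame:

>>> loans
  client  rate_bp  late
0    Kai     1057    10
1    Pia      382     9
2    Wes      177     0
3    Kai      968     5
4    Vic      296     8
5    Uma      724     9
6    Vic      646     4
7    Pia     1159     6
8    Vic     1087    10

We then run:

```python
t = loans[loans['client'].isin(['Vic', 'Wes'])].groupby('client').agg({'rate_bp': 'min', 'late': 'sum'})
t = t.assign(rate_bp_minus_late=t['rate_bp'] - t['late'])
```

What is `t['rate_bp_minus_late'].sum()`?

filter rows where client in ['Vic', 'Wes']:
  client  rate_bp  late
2    Wes      177     0
4    Vic      296     8
6    Vic      646     4
8    Vic     1087    10
group by client: min(rate_bp), sum(late):
        rate_bp  late
client               
Vic         296    22
Wes         177     0
add column rate_bp_minus_late = t['rate_bp'] - t['late']:
        rate_bp  late  rate_bp_minus_late
client                                   
Vic         296    22                 274
Wes         177     0                 177

451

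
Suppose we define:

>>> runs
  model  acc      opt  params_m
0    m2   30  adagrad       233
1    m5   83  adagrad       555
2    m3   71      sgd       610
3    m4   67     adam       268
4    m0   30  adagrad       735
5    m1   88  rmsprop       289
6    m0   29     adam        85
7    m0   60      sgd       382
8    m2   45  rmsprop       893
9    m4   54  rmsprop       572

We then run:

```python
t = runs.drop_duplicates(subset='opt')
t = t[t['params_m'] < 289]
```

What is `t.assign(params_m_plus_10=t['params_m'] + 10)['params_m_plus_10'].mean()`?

drop duplicate opt (keep=first):
  model  acc      opt  params_m
0    m2   30  adagrad       233
2    m3   71      sgd       610
3    m4   67     adam       268
5    m1   88  rmsprop       289
filter rows where params_m < 289:
  model  acc      opt  params_m
0    m2   30  adagrad       233
3    m4   67     adam       268
add column params_m_plus_10 = t['params_m'] + 10:
  model  acc      opt  params_m  params_m_plus_10
0    m2   30  adagrad       233               243
3    m4   67     adam       268               278
Hence 260.5.

260.5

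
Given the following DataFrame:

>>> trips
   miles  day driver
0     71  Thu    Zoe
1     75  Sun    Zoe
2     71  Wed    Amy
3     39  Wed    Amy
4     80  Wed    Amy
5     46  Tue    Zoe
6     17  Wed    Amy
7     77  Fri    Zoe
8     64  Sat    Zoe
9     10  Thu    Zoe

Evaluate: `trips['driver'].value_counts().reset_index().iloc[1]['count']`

4

value_counts of driver:
driver
Zoe    6
Amy    4
Name: count, dtype: int64
reset_index():
  driver  count
0    Zoe      6
1    Amy      4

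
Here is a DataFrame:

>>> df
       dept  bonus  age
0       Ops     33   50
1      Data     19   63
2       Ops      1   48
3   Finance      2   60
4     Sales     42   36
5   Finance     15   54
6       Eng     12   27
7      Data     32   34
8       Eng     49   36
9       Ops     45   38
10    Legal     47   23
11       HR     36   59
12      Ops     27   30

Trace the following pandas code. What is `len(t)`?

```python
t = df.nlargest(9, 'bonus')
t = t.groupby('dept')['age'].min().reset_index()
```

6

take 9 rows with largest bonus:
     dept  bonus  age
8     Eng     49   36
10  Legal     47   23
9     Ops     45   38
4   Sales     42   36
11     HR     36   59
0     Ops     33   50
7    Data     32   34
12    Ops     27   30
1    Data     19   63
group by dept, min of age:
dept
Data     34
Eng      36
HR       59
Legal    23
Ops      30
Sales    36
Name: age, dtype: int64
reset_index():
    dept  age
0   Data   34
1    Eng   36
2     HR   59
3  Legal   23
4    Ops   30
5  Sales   36
Then the number of rows: 6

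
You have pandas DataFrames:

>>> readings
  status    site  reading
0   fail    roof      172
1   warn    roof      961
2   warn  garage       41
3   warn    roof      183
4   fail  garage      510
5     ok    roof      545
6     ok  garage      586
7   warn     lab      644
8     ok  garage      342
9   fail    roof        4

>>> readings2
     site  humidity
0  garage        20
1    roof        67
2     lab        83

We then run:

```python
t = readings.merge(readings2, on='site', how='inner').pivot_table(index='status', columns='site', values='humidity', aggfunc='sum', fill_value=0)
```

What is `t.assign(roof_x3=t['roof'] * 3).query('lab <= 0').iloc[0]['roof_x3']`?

merge on 'site' (how='inner') → 10 rows:
  status    site  reading  humidity
0   fail    roof      172        67
1   warn    roof      961        67
2   warn  garage       41        20
3   warn    roof      183        67
4   fail  garage      510        20
5     ok    roof      545        67
6     ok  garage      586        20
7   warn     lab      644        83
8     ok  garage      342        20
9   fail    roof        4        67
pivot: rows=status, cols=site, sum(humidity):
site    garage  lab  roof
status                   
fail        20    0   134
ok          40    0    67
warn        20   83   134
add column roof_x3 = t['roof'] * 3:
site    garage  lab  roof  roof_x3
status                            
fail        20    0   134      402
ok          40    0    67      201
warn        20   83   134      402
filter rows where lab <= 0:
site    garage  lab  roof  roof_x3
status                            
fail        20    0   134      402
ok          40    0    67      201
value at position 0, column 'roof_x3' → 402

402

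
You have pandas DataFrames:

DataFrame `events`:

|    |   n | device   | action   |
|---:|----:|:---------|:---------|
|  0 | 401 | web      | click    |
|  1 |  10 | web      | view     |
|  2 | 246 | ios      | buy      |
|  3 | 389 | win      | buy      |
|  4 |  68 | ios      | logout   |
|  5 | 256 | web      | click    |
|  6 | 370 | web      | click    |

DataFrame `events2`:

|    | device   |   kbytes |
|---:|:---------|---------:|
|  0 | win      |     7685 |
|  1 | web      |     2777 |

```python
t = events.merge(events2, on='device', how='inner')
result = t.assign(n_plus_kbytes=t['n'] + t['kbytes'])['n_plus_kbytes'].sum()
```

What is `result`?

20219

merge on 'device' (how='inner') → 5 rows:
     n device action  kbytes
0  401    web  click    2777
1   10    web   view    2777
2  389    win    buy    7685
3  256    web  click    2777
4  370    web  click    2777
add column n_plus_kbytes = t['n'] + t['kbytes']:
     n device action  kbytes  n_plus_kbytes
0  401    web  click    2777           3178
1   10    web   view    2777           2787
2  389    win    buy    7685           8074
3  256    web  click    2777           3033
4  370    web  click    2777           3147
Finally, sum of column 'n_plus_kbytes' = 20219.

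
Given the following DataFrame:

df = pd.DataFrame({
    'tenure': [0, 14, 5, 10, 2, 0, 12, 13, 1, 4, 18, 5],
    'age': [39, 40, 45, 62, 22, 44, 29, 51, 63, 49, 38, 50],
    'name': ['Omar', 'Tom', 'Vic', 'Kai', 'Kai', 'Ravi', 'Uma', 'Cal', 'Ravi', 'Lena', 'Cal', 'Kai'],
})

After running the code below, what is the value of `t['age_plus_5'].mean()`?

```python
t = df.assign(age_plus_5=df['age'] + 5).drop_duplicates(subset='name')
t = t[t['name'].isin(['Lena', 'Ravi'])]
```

51.5

add column age_plus_5 = df['age'] + 5:
    tenure  age  name  age_plus_5
0        0   39  Omar          44
1       14   40   Tom          45
2        5   45   Vic          50
3       10   62   Kai          67
4        2   22   Kai          27
5        0   44  Ravi          49
6       12   29   Uma          34
7       13   51   Cal          56
8        1   63  Ravi          68
9        4   49  Lena          54
10      18   38   Cal          43
11       5   50   Kai          55
drop duplicate name (keep=first):
   tenure  age  name  age_plus_5
0       0   39  Omar          44
1      14   40   Tom          45
2       5   45   Vic          50
3      10   62   Kai          67
5       0   44  Ravi          49
6      12   29   Uma          34
7      13   51   Cal          56
9       4   49  Lena          54
filter rows where name in ['Lena', 'Ravi']:
   tenure  age  name  age_plus_5
5       0   44  Ravi          49
9       4   49  Lena          54
Reading off the mean of column 'age_plus_5', we get 51.5.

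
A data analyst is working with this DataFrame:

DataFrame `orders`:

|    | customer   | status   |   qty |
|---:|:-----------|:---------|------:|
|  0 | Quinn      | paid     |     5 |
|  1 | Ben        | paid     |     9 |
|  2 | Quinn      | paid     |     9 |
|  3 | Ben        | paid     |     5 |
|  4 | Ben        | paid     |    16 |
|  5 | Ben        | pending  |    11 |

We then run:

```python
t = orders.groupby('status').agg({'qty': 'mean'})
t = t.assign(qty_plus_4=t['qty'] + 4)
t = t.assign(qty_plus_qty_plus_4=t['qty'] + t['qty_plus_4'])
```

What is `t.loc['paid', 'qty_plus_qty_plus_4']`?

21.6

group by status, mean of qty:
          qty
status       
paid      8.8
pending  11.0
add column qty_plus_4 = t['qty'] + 4:
          qty  qty_plus_4
status                   
paid      8.8        12.8
pending  11.0        15.0
add column qty_plus_qty_plus_4 = t['qty'] + t['qty_plus_4']:
          qty  qty_plus_4  qty_plus_qty_plus_4
status                                        
paid      8.8        12.8                 21.6
pending  11.0        15.0                 26.0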